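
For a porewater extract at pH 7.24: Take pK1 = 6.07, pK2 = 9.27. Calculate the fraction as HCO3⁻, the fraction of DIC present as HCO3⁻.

α₁ = 0.929

α₁ = 1 / (1 + [H⁺]/K1 + K2/[H⁺]) = 1 / (1 + 10^-1.17 + 10^-2.03)
   = 1 / (1 + 0.067608 + 0.0093325) = 1/1.0769 = 0.9286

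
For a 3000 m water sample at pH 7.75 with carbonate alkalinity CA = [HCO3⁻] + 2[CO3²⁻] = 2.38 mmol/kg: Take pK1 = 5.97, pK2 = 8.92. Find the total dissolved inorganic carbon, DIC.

DIC = 2.27 mmol/kg

CA = [HCO3⁻] + 2[CO3²⁻] = (α₁ + 2α₂)·DIC
At pH 7.75: [H⁺]/K1 = 10^-1.78 = 0.016596, K2/[H⁺] = 10^-1.17 = 0.067608
α₁ = 1/(1 + 0.016596 + 0.067608) = 1/1.0842 = 0.9223; α₂ = α₁·K2/[H⁺] = 0.06236
α₁ + 2α₂ = 1.0471
DIC = CA / (α₁ + 2α₂) = 2.38 / 1.0471 = 2.27 mmol/kg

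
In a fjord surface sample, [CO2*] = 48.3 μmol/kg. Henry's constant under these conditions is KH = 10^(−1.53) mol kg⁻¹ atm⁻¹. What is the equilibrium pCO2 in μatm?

pCO2 = 1640 μatm

KH = 10^(−1.53) = 2.951×10^-2 mol kg⁻¹ atm⁻¹
pCO2 = [CO2*]/KH = 48.3×10^-6 / 2.951×10^-2 = 1.64×10^-3 atm = 1640 μatm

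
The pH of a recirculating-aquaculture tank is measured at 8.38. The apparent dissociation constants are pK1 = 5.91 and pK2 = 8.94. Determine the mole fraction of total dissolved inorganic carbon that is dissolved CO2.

α₀ = 0.00265

α₀ = 1 / (1 + K1/[H⁺] + K1K2/[H⁺]²) = 1 / (1 + 10^+2.47 + 10^+1.91)
   = 1 / (1 + 295.12 + 81.283) = 1/377.40 = 0.002650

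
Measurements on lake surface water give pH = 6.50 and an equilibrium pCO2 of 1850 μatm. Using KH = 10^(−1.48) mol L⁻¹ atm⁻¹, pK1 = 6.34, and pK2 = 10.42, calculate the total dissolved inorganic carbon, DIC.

[CO2*] = KH · pCO2 = 10^(−1.48) × 1850×10^-6 = 6.126×10^-5 mol/L
α₀ = 1/(1 + K1/[H⁺] + K1K2/[H⁺]²) = 1/(1 + 10^+0.16 + 10^-3.76) = 0.4089
DIC = [CO2*]/α₀ = 6.126×10^-5 / 0.4089 = 0.150 mmol/L

DIC = 0.150 mmol/L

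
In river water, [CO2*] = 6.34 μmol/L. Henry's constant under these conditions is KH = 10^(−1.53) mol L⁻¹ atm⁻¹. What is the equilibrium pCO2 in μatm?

pCO2 = 215 μatm

KH = 10^(−1.53) = 2.951×10^-2 mol L⁻¹ atm⁻¹
pCO2 = [CO2*]/KH = 6.34×10^-6 / 2.951×10^-2 = 2.15×10^-4 atm = 215 μatm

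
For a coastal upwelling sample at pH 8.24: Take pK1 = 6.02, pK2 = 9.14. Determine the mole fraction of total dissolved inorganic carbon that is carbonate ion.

α₂ = 1 / (1 + [H⁺]/K2 + [H⁺]²/(K1K2)) = 1 / (1 + 10^+0.90 + 10^-1.32)
   = 1 / (1 + 7.9433 + 0.047863) = 1/8.9911 = 0.1112

α₂ = 0.111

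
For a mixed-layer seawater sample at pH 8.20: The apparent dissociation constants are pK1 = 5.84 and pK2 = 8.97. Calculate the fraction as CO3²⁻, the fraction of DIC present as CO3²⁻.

α₂ = 0.145

α₂ = 1 / (1 + [H⁺]/K2 + [H⁺]²/(K1K2)) = 1 / (1 + 10^+0.77 + 10^-1.59)
   = 1 / (1 + 5.8884 + 0.025704) = 1/6.9141 = 0.1446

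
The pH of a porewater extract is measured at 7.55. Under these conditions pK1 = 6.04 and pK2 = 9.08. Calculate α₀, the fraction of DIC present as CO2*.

α₀ = 1 / (1 + K1/[H⁺] + K1K2/[H⁺]²) = 1 / (1 + 10^+1.51 + 10^-0.02)
   = 1 / (1 + 32.359 + 0.95499) = 1/34.314 = 0.02914

α₀ = 0.0291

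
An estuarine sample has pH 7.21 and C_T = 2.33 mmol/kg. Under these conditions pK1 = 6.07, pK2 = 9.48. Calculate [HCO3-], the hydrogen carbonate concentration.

α₁ = 1 / (1 + [H⁺]/K1 + K2/[H⁺]) = 1 / (1 + 10^-1.14 + 10^-2.27)
   = 1 / (1 + 0.072444 + 0.0053703) = 1/1.0778 = 0.9278
[HCO3⁻] = α₁ × DIC = 0.9278 × 2.33 = 2.16 mmol/kg

[HCO3⁻] = 2.16 mmol/kg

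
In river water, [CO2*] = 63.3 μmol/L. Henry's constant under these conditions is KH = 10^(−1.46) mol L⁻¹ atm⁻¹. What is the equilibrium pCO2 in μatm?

KH = 10^(−1.46) = 3.467×10^-2 mol L⁻¹ atm⁻¹
pCO2 = [CO2*]/KH = 63.3×10^-6 / 3.467×10^-2 = 1.83×10^-3 atm = 1830 μatm

pCO2 = 1830 μatm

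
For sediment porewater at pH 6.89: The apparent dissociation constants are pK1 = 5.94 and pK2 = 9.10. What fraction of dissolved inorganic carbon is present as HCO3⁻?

α₁ = 0.894

α₁ = 1 / (1 + [H⁺]/K1 + K2/[H⁺]) = 1 / (1 + 10^-0.95 + 10^-2.21)
   = 1 / (1 + 0.11220 + 0.0061660) = 1/1.1184 = 0.8942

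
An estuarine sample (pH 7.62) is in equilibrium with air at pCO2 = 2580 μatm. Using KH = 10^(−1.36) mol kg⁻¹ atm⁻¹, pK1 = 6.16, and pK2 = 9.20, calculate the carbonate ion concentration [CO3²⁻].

[CO3²⁻] = 0.0854 mmol/kg

[CO2*] = KH · pCO2 = 10^(−1.36) × 2580×10^-6 = 1.126×10^-4 mol/kg
α₀ = 1/(1 + K1/[H⁺] + K1K2/[H⁺]²) = 1/(1 + 10^+1.46 + 10^-0.12) = 0.03268
DIC = [CO2*]/α₀ = 1.126×10^-4 / 0.03268 = 3.446 mmol/kg
[CO3²⁻] = α₂·DIC; α₂ = 0.02479, so [CO3²⁻] = 0.02479 × 3.446 = 0.0854 mmol/kg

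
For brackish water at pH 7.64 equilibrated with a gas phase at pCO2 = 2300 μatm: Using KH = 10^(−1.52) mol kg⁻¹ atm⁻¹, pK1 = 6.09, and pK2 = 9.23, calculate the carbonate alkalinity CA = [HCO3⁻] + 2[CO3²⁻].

CA = 2.59 mmol/kg

[CO2*] = KH · pCO2 = 10^(−1.52) × 2300×10^-6 = 6.946×10^-5 mol/kg
α₀ = 1/(1 + K1/[H⁺] + K1K2/[H⁺]²) = 1/(1 + 10^+1.55 + 10^-0.04) = 0.02674
DIC = [CO2*]/α₀ = 6.946×10^-5 / 0.02674 = 2.597 mmol/kg
CA = (α₁ + 2α₂)·DIC = (0.9489 + 2×0.02439) × 2.597 = 2.59 mmol/kg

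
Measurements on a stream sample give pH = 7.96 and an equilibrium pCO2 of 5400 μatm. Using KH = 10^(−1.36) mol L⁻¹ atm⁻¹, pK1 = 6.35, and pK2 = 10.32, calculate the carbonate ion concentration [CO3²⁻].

[CO3²⁻] = 0.0419 mmol/L

[CO2*] = KH · pCO2 = 10^(−1.36) × 5400×10^-6 = 2.357×10^-4 mol/L
α₀ = 1/(1 + K1/[H⁺] + K1K2/[H⁺]²) = 1/(1 + 10^+1.61 + 10^-0.75) = 0.02386
DIC = [CO2*]/α₀ = 2.357×10^-4 / 0.02386 = 9.880 mmol/L
[CO3²⁻] = α₂·DIC; α₂ = 0.004242, so [CO3²⁻] = 0.004242 × 9.880 = 0.0419 mmol/L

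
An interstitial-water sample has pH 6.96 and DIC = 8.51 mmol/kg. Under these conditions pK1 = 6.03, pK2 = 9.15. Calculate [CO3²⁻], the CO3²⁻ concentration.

α₂ = 1 / (1 + [H⁺]/K2 + [H⁺]²/(K1K2)) = 1 / (1 + 10^+2.19 + 10^+1.26)
   = 1 / (1 + 154.88 + 18.197) = 1/174.08 = 0.005745
[CO3²⁻] = α₂ × DIC = 0.005745 × 8.51 = 0.0489 mmol/kg

[CO3²⁻] = 0.0489 mmol/kg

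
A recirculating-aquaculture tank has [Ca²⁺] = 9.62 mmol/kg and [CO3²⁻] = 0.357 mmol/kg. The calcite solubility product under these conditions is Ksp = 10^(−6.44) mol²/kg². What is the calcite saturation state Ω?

Ω = 9.46

Ksp = 10^(−6.44) = 3.631×10^-7
Ω = [Ca²⁺][CO3²⁻]/Ksp = (9.62×10^-3)(0.357×10^-3) / 3.631×10^-7 = 9.46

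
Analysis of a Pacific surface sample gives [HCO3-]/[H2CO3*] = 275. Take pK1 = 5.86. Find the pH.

pH = 8.30

From K1 = [H⁺][HCO3-]/[H2CO3*]:  pH = pK1 + log₁₀([HCO3-]/[H2CO3*])
log₁₀(275) = +2.439
pH = 5.86 + (+2.439) = 8.30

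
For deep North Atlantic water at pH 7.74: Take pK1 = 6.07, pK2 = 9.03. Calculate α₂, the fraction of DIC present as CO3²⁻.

α₂ = 0.0478

α₂ = 1 / (1 + [H⁺]/K2 + [H⁺]²/(K1K2)) = 1 / (1 + 10^+1.29 + 10^-0.38)
   = 1 / (1 + 19.498 + 0.41687) = 1/20.915 = 0.04781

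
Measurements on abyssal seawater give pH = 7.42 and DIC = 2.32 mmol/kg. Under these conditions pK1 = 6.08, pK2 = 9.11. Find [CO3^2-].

α₂ = 1 / (1 + [H⁺]/K2 + [H⁺]²/(K1K2)) = 1 / (1 + 10^+1.69 + 10^+0.35)
   = 1 / (1 + 48.978 + 2.2387) = 1/52.217 = 0.01915
[CO3²⁻] = α₂ × DIC = 0.01915 × 2.32 = 0.0444 mmol/kg

[CO3²⁻] = 0.0444 mmol/kg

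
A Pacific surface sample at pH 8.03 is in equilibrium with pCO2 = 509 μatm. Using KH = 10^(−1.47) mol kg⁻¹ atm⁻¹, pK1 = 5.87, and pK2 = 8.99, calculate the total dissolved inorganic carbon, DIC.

[CO2*] = KH · pCO2 = 10^(−1.47) × 509×10^-6 = 1.725×10^-5 mol/kg
α₀ = 1/(1 + K1/[H⁺] + K1K2/[H⁺]²) = 1/(1 + 10^+2.16 + 10^+1.20) = 0.006196
DIC = [CO2*]/α₀ = 1.725×10^-5 / 0.006196 = 2.78 mmol/kg

DIC = 2.78 mmol/kg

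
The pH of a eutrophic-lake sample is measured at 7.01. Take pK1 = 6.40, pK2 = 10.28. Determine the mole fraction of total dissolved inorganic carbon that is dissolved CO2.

α₀ = 0.197

α₀ = 1 / (1 + K1/[H⁺] + K1K2/[H⁺]²) = 1 / (1 + 10^+0.61 + 10^-2.66)
   = 1 / (1 + 4.0738 + 0.0021878) = 1/5.0760 = 0.1970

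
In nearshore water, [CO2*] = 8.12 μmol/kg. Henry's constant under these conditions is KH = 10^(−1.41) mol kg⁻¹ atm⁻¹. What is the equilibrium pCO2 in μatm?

KH = 10^(−1.41) = 3.890×10^-2 mol kg⁻¹ atm⁻¹
pCO2 = [CO2*]/KH = 8.12×10^-6 / 3.890×10^-2 = 2.09×10^-4 atm = 209 μatm

pCO2 = 209 μatm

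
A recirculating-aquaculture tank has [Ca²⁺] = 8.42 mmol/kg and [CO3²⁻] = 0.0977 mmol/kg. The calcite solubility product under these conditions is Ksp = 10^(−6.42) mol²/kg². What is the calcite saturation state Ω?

Ksp = 10^(−6.42) = 3.802×10^-7
Ω = [Ca²⁺][CO3²⁻]/Ksp = (8.42×10^-3)(0.0977×10^-3) / 3.802×10^-7 = 2.16

Ω = 2.16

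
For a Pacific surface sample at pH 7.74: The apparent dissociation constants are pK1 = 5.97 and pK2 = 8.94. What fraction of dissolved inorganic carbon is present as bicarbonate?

α₁ = 1 / (1 + [H⁺]/K1 + K2/[H⁺]) = 1 / (1 + 10^-1.77 + 10^-1.20)
   = 1 / (1 + 0.016982 + 0.063096) = 1/1.0801 = 0.9259

α₁ = 0.926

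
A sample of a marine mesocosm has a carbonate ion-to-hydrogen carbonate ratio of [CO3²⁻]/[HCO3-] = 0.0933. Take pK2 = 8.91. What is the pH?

From K2 = [H⁺][CO3²⁻]/[HCO3-]:  pH = pK2 + log₁₀([CO3²⁻]/[HCO3-])
log₁₀(0.0933) = -1.030
pH = 8.91 + (-1.030) = 7.88

pH = 7.88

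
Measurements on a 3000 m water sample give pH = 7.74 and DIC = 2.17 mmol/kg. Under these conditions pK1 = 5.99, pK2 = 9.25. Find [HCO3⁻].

[HCO3⁻] = 2.07 mmol/kg

α₁ = 1 / (1 + [H⁺]/K1 + K2/[H⁺]) = 1 / (1 + 10^-1.75 + 10^-1.51)
   = 1 / (1 + 0.017783 + 0.030903) = 1/1.0487 = 0.9536
[HCO3⁻] = α₁ × DIC = 0.9536 × 2.17 = 2.07 mmol/kg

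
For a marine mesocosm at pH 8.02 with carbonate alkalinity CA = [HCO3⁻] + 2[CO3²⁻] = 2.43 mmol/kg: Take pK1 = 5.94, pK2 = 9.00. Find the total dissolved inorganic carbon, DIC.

DIC = 2.24 mmol/kg

CA = [HCO3⁻] + 2[CO3²⁻] = (α₁ + 2α₂)·DIC
At pH 8.02: [H⁺]/K1 = 10^-2.08 = 0.0083176, K2/[H⁺] = 10^-0.98 = 0.10471
α₁ = 1/(1 + 0.0083176 + 0.10471) = 1/1.1130 = 0.8984; α₂ = α₁·K2/[H⁺] = 0.09408
α₁ + 2α₂ = 1.0866
DIC = CA / (α₁ + 2α₂) = 2.43 / 1.0866 = 2.24 mmol/kg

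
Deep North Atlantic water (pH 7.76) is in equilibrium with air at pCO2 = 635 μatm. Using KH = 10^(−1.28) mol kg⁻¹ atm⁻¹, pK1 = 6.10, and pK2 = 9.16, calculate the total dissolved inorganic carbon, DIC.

[CO2*] = KH · pCO2 = 10^(−1.28) × 635×10^-6 = 3.333×10^-5 mol/kg
α₀ = 1/(1 + K1/[H⁺] + K1K2/[H⁺]²) = 1/(1 + 10^+1.66 + 10^+0.26) = 0.02061
DIC = [CO2*]/α₀ = 3.333×10^-5 / 0.02061 = 1.62 mmol/kg

DIC = 1.62 mmol/kg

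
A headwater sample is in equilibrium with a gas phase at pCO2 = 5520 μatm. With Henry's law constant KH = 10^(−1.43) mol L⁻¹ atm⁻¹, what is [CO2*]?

[CO2*] = 205 μmol/L

KH = 10^(−1.43) = 3.715×10^-2 mol L⁻¹ atm⁻¹
[CO2*] = KH · pCO2 = 3.715×10^-2 × 5520×10^-6 atm = 2.05×10^-4 mol/L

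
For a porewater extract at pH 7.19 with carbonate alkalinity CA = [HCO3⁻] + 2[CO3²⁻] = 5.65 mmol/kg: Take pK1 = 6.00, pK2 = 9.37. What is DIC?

DIC = 5.97 mmol/kg

CA = [HCO3⁻] + 2[CO3²⁻] = (α₁ + 2α₂)·DIC
At pH 7.19: [H⁺]/K1 = 10^-1.19 = 0.064565, K2/[H⁺] = 10^-2.18 = 0.0066069
α₁ = 1/(1 + 0.064565 + 0.0066069) = 1/1.0712 = 0.9336; α₂ = α₁·K2/[H⁺] = 0.006168
α₁ + 2α₂ = 0.9459
DIC = CA / (α₁ + 2α₂) = 5.65 / 0.9459 = 5.97 mmol/kg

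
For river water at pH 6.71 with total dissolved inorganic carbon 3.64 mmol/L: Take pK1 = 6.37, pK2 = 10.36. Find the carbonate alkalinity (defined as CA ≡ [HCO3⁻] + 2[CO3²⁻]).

CA = [HCO3⁻] + 2[CO3²⁻] = (α₁ + 2α₂)·DIC
At pH 6.71: [H⁺]/K1 = 10^-0.34 = 0.45709, K2/[H⁺] = 10^-3.65 = 0.00022387
α₁ = 1/(1 + 0.45709 + 0.00022387) = 1/1.4573 = 0.6862; α₂ = α₁·K2/[H⁺] = 0.0001536
α₁ + 2α₂ = 0.6865
CA = 0.6865 × 3.64 = 2.50 mmol/L

CA = 2.50 mmol/L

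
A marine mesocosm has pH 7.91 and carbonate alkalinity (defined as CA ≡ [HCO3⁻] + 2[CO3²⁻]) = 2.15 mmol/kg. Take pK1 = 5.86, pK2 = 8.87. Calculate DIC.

DIC = 1.97 mmol/kg

CA = [HCO3⁻] + 2[CO3²⁻] = (α₁ + 2α₂)·DIC
At pH 7.91: [H⁺]/K1 = 10^-2.05 = 0.0089125, K2/[H⁺] = 10^-0.96 = 0.10965
α₁ = 1/(1 + 0.0089125 + 0.10965) = 1/1.1186 = 0.8940; α₂ = α₁·K2/[H⁺] = 0.09803
α₁ + 2α₂ = 1.0901
DIC = CA / (α₁ + 2α₂) = 2.15 / 1.0901 = 1.97 mmol/kg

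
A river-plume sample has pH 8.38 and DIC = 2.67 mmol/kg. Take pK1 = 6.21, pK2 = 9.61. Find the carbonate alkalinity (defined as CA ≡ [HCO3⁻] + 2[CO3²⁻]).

CA = [HCO3⁻] + 2[CO3²⁻] = (α₁ + 2α₂)·DIC
At pH 8.38: [H⁺]/K1 = 10^-2.17 = 0.0067608, K2/[H⁺] = 10^-1.23 = 0.058884
α₁ = 1/(1 + 0.0067608 + 0.058884) = 1/1.0656 = 0.9384; α₂ = α₁·K2/[H⁺] = 0.05526
α₁ + 2α₂ = 1.0489
CA = 1.0489 × 2.67 = 2.80 mmol/kg

CA = 2.80 mmol/kg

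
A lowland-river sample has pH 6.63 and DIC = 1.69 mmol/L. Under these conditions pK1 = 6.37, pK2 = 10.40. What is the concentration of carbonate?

α₂ = 1 / (1 + [H⁺]/K2 + [H⁺]²/(K1K2)) = 1 / (1 + 10^+3.77 + 10^+3.51)
   = 1 / (1 + 5888.4 + 3235.9) = 1/9125.4 = 0.0001096
[CO3²⁻] = α₂ × DIC = 0.0001096 × 1.69 = 0.000185 mmol/L = 0.185 μmol/L

[CO3²⁻] = 0.185 μmol/L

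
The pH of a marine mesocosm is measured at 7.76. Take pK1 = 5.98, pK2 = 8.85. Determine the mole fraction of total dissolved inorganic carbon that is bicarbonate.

α₁ = 0.911

α₁ = 1 / (1 + [H⁺]/K1 + K2/[H⁺]) = 1 / (1 + 10^-1.78 + 10^-1.09)
   = 1 / (1 + 0.016596 + 0.081283) = 1/1.0979 = 0.9108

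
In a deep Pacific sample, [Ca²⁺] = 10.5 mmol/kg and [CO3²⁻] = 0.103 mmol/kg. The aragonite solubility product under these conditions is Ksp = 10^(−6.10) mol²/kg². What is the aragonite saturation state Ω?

Ω = 1.36

Ksp = 10^(−6.10) = 7.943×10^-7
Ω = [Ca²⁺][CO3²⁻]/Ksp = (10.5×10^-3)(0.103×10^-3) / 7.943×10^-7 = 1.36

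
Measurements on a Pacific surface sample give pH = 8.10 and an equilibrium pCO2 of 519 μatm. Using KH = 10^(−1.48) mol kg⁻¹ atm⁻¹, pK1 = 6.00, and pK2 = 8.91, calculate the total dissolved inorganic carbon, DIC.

[CO2*] = KH · pCO2 = 10^(−1.48) × 519×10^-6 = 1.719×10^-5 mol/kg
α₀ = 1/(1 + K1/[H⁺] + K1K2/[H⁺]²) = 1/(1 + 10^+2.10 + 10^+1.29) = 0.006831
DIC = [CO2*]/α₀ = 1.719×10^-5 / 0.006831 = 2.52 mmol/kg

DIC = 2.52 mmol/kg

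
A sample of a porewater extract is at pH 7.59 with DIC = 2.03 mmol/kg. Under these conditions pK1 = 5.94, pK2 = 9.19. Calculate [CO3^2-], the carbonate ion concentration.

α₂ = 1 / (1 + [H⁺]/K2 + [H⁺]²/(K1K2)) = 1 / (1 + 10^+1.60 + 10^-0.05)
   = 1 / (1 + 39.811 + 0.89125) = 1/41.702 = 0.02398
[CO3²⁻] = α₂ × DIC = 0.02398 × 2.03 = 0.0487 mmol/kg

[CO3²⁻] = 0.0487 mmol/kg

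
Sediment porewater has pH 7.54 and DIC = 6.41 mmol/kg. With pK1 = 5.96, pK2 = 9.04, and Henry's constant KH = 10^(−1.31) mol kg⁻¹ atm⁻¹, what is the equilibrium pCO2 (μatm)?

pCO2 = 3250 μatm

α₀ = 1 / (1 + K1/[H⁺] + K1K2/[H⁺]²) = 1 / (1 + 10^+1.58 + 10^+0.08)
   = 1 / (1 + 38.019 + 1.2023) = 1/40.221 = 0.02486
[CO2*] = α₀ × DIC = 0.02486 × 6.41 = 0.1594 mmol/kg
pCO2 = [CO2*]/KH = 1.594×10^-4 / 4.898×10^-2 = 3250 μatm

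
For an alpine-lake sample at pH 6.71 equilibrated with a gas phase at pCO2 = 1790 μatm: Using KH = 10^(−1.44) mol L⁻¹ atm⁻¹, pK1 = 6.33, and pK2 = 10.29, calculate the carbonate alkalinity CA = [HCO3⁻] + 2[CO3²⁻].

[CO2*] = KH · pCO2 = 10^(−1.44) × 1790×10^-6 = 6.499×10^-5 mol/L
α₀ = 1/(1 + K1/[H⁺] + K1K2/[H⁺]²) = 1/(1 + 10^+0.38 + 10^-3.20) = 0.2942
DIC = [CO2*]/α₀ = 6.499×10^-5 / 0.2942 = 0.2209 mmol/L
CA = (α₁ + 2α₂)·DIC = (0.7057 + 2×0.0001856) × 0.2209 = 0.156 mmol/L

CA = 0.156 mmol/L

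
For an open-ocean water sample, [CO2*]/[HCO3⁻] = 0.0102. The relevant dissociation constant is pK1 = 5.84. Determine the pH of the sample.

From K1 = [H⁺][HCO3⁻]/[CO2*]:  pH = pK1 − log₁₀([CO2*]/[HCO3⁻])
log₁₀(0.0102) = -1.991
pH = 5.84 − (-1.991) = 7.83

pH = 7.83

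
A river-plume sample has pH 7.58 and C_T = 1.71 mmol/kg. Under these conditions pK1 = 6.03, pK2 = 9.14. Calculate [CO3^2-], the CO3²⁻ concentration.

[CO3²⁻] = 0.0446 mmol/kg

α₂ = 1 / (1 + [H⁺]/K2 + [H⁺]²/(K1K2)) = 1 / (1 + 10^+1.56 + 10^+0.01)
   = 1 / (1 + 36.308 + 1.0233) = 1/38.331 = 0.02609
[CO3²⁻] = α₂ × DIC = 0.02609 × 1.71 = 0.0446 mmol/kg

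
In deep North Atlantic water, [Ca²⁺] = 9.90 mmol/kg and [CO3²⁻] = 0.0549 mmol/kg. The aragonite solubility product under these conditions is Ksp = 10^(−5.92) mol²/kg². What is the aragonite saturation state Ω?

Ω = 0.452

Ksp = 10^(−5.92) = 1.202×10^-6
Ω = [Ca²⁺][CO3²⁻]/Ksp = (9.90×10^-3)(0.0549×10^-3) / 1.202×10^-6 = 0.452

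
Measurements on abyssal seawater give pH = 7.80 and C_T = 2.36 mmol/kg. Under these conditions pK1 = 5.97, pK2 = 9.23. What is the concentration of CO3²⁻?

[CO3²⁻] = 0.0834 mmol/kg

α₂ = 1 / (1 + [H⁺]/K2 + [H⁺]²/(K1K2)) = 1 / (1 + 10^+1.43 + 10^-0.40)
   = 1 / (1 + 26.915 + 0.39811) = 1/28.313 = 0.03532
[CO3²⁻] = α₂ × DIC = 0.03532 × 2.36 = 0.0834 mmol/kg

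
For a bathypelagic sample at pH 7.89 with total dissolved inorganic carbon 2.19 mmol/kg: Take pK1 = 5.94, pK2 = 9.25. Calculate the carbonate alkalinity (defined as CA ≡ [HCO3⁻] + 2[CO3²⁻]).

CA = 2.26 mmol/kg

CA = [HCO3⁻] + 2[CO3²⁻] = (α₁ + 2α₂)·DIC
At pH 7.89: [H⁺]/K1 = 10^-1.95 = 0.011220, K2/[H⁺] = 10^-1.36 = 0.043652
α₁ = 1/(1 + 0.011220 + 0.043652) = 1/1.0549 = 0.9480; α₂ = α₁·K2/[H⁺] = 0.04138
α₁ + 2α₂ = 1.0307
CA = 1.0307 × 2.19 = 2.26 mmol/kg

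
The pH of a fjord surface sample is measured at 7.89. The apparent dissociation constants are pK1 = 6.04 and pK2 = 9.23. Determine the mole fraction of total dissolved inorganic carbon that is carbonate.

α₂ = 0.0431

α₂ = 1 / (1 + [H⁺]/K2 + [H⁺]²/(K1K2)) = 1 / (1 + 10^+1.34 + 10^-0.51)
   = 1 / (1 + 21.878 + 0.30903) = 1/23.187 = 0.04313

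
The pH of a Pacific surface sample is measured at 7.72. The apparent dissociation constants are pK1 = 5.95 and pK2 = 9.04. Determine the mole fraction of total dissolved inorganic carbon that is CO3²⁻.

α₂ = 0.0449

α₂ = 1 / (1 + [H⁺]/K2 + [H⁺]²/(K1K2)) = 1 / (1 + 10^+1.32 + 10^-0.45)
   = 1 / (1 + 20.893 + 0.35481) = 1/22.248 = 0.04495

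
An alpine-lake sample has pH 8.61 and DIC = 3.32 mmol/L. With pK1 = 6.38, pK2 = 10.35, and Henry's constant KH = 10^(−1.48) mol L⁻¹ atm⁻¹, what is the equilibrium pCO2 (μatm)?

α₀ = 1 / (1 + K1/[H⁺] + K1K2/[H⁺]²) = 1 / (1 + 10^+2.23 + 10^+0.49)
   = 1 / (1 + 169.82 + 3.0903) = 1/173.91 = 0.005750
[CO2*] = α₀ × DIC = 0.005750 × 3.32 = 0.01909 mmol/L = 19.09 μmol/L
pCO2 = [CO2*]/KH = 1.909×10^-5 / 3.311×10^-2 = 577 μatm

pCO2 = 577 μatm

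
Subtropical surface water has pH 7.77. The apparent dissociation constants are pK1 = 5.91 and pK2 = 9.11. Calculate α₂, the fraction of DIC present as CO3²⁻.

α₂ = 0.0431

α₂ = 1 / (1 + [H⁺]/K2 + [H⁺]²/(K1K2)) = 1 / (1 + 10^+1.34 + 10^-0.52)
   = 1 / (1 + 21.878 + 0.30200) = 1/23.180 = 0.04314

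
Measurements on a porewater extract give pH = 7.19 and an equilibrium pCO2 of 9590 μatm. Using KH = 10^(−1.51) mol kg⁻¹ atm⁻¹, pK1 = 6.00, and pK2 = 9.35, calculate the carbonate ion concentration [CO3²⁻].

[CO2*] = KH · pCO2 = 10^(−1.51) × 9590×10^-6 = 2.964×10^-4 mol/kg
α₀ = 1/(1 + K1/[H⁺] + K1K2/[H⁺]²) = 1/(1 + 10^+1.19 + 10^-0.97) = 0.06026
DIC = [CO2*]/α₀ = 2.964×10^-4 / 0.06026 = 4.918 mmol/kg
[CO3²⁻] = α₂·DIC; α₂ = 0.006457, so [CO3²⁻] = 0.006457 × 4.918 = 0.0318 mmol/kg

[CO3²⁻] = 0.0318 mmol/kg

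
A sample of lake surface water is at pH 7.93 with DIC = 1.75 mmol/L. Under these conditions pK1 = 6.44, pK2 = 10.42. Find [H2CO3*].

[CO2*] = 0.0547 mmol/L

α₀ = 1 / (1 + K1/[H⁺] + K1K2/[H⁺]²) = 1 / (1 + 10^+1.49 + 10^-1.00)
   = 1 / (1 + 30.903 + 0.10000) = 1/32.003 = 0.03125
[CO2*] = α₀ × DIC = 0.03125 × 1.75 = 0.0547 mmol/L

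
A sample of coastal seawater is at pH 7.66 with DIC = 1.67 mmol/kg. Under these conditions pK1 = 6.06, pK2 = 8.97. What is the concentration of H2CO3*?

[CO2*] = 0.0391 mmol/kg

α₀ = 1 / (1 + K1/[H⁺] + K1K2/[H⁺]²) = 1 / (1 + 10^+1.60 + 10^+0.29)
   = 1 / (1 + 39.811 + 1.9498) = 1/42.761 = 0.02339
[CO2*] = α₀ × DIC = 0.02339 × 1.67 = 0.0391 mmol/kg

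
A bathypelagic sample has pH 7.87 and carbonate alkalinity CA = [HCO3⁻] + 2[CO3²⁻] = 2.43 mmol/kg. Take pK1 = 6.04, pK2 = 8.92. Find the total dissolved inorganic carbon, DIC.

CA = [HCO3⁻] + 2[CO3²⁻] = (α₁ + 2α₂)·DIC
At pH 7.87: [H⁺]/K1 = 10^-1.83 = 0.014791, K2/[H⁺] = 10^-1.05 = 0.089125
α₁ = 1/(1 + 0.014791 + 0.089125) = 1/1.1039 = 0.9059; α₂ = α₁·K2/[H⁺] = 0.08074
α₁ + 2α₂ = 1.0673
DIC = CA / (α₁ + 2α₂) = 2.43 / 1.0673 = 2.28 mmol/kg

DIC = 2.28 mmol/kg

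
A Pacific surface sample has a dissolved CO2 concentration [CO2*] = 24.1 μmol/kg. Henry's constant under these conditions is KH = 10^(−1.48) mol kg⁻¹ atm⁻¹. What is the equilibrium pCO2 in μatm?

KH = 10^(−1.48) = 3.311×10^-2 mol kg⁻¹ atm⁻¹
pCO2 = [CO2*]/KH = 24.1×10^-6 / 3.311×10^-2 = 7.28×10^-4 atm = 728 μatm

pCO2 = 728 μatm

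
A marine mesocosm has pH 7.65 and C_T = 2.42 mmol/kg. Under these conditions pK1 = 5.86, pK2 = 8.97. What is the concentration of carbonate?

[CO3²⁻] = 0.109 mmol/kg

α₂ = 1 / (1 + [H⁺]/K2 + [H⁺]²/(K1K2)) = 1 / (1 + 10^+1.32 + 10^-0.47)
   = 1 / (1 + 20.893 + 0.33884) = 1/22.232 = 0.04498
[CO3²⁻] = α₂ × DIC = 0.04498 × 2.42 = 0.109 mmol/kg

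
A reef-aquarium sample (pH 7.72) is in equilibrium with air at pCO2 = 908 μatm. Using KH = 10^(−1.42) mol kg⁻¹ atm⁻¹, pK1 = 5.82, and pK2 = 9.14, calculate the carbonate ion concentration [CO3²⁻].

[CO3²⁻] = 0.104 mmol/kg

[CO2*] = KH · pCO2 = 10^(−1.42) × 908×10^-6 = 3.452×10^-5 mol/kg
α₀ = 1/(1 + K1/[H⁺] + K1K2/[H⁺]²) = 1/(1 + 10^+1.90 + 10^+0.48) = 0.01198
DIC = [CO2*]/α₀ = 3.452×10^-5 / 0.01198 = 2.881 mmol/kg
[CO3²⁻] = α₂·DIC; α₂ = 0.03619, so [CO3²⁻] = 0.03619 × 2.881 = 0.104 mmol/kg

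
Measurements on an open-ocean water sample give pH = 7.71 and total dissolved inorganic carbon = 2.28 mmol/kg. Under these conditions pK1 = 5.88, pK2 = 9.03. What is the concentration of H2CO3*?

α₀ = 1 / (1 + K1/[H⁺] + K1K2/[H⁺]²) = 1 / (1 + 10^+1.83 + 10^+0.51)
   = 1 / (1 + 67.608 + 3.2359) = 1/71.844 = 0.01392
[CO2*] = α₀ × DIC = 0.01392 × 2.28 = 0.0317 mmol/kg

[CO2*] = 0.0317 mmol/kg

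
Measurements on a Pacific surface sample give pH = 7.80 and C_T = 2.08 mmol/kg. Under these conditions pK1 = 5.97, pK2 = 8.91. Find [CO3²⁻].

α₂ = 1 / (1 + [H⁺]/K2 + [H⁺]²/(K1K2)) = 1 / (1 + 10^+1.11 + 10^-0.72)
   = 1 / (1 + 12.882 + 0.19055) = 1/14.073 = 0.07106
[CO3²⁻] = α₂ × DIC = 0.07106 × 2.08 = 0.148 mmol/kg

[CO3²⁻] = 0.148 mmol/kg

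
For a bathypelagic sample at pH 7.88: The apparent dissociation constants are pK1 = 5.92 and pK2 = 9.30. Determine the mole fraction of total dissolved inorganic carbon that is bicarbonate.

α₁ = 1 / (1 + [H⁺]/K1 + K2/[H⁺]) = 1 / (1 + 10^-1.96 + 10^-1.42)
   = 1 / (1 + 0.010965 + 0.038019) = 1/1.0490 = 0.9533

α₁ = 0.953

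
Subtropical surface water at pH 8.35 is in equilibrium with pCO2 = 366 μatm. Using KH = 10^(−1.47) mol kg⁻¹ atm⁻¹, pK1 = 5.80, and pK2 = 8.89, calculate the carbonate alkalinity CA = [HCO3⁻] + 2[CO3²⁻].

CA = 6.94 mmol/kg

[CO2*] = KH · pCO2 = 10^(−1.47) × 366×10^-6 = 1.240×10^-5 mol/kg
α₀ = 1/(1 + K1/[H⁺] + K1K2/[H⁺]²) = 1/(1 + 10^+2.55 + 10^+2.01) = 0.002183
DIC = [CO2*]/α₀ = 1.240×10^-5 / 0.002183 = 5.682 mmol/kg
CA = (α₁ + 2α₂)·DIC = (0.7745 + 2×0.2234) × 5.682 = 6.94 mmol/kg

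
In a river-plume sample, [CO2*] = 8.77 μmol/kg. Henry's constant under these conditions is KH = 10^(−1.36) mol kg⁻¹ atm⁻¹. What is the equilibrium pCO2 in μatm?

pCO2 = 201 μatm

KH = 10^(−1.36) = 4.365×10^-2 mol kg⁻¹ atm⁻¹
pCO2 = [CO2*]/KH = 8.77×10^-6 / 4.365×10^-2 = 2.01×10^-4 atm = 201 μatm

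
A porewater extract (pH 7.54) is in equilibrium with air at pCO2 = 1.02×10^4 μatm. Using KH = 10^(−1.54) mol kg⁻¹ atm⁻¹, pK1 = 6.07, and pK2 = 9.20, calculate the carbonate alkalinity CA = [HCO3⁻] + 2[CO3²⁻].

[CO2*] = KH · pCO2 = 10^(−1.54) × 1.02×10^4×10^-6 = 2.942×10^-4 mol/kg
α₀ = 1/(1 + K1/[H⁺] + K1K2/[H⁺]²) = 1/(1 + 10^+1.47 + 10^-0.19) = 0.03209
DIC = [CO2*]/α₀ = 2.942×10^-4 / 0.03209 = 9.166 mmol/kg
CA = (α₁ + 2α₂)·DIC = (0.9472 + 2×0.02072) × 9.166 = 9.06 mmol/kg

CA = 9.06 mmol/kg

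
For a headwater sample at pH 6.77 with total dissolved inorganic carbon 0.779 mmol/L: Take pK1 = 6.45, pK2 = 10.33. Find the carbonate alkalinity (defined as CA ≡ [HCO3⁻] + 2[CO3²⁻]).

CA = 0.527 mmol/L

CA = [HCO3⁻] + 2[CO3²⁻] = (α₁ + 2α₂)·DIC
At pH 6.77: [H⁺]/K1 = 10^-0.32 = 0.47863, K2/[H⁺] = 10^-3.56 = 0.00027542
α₁ = 1/(1 + 0.47863 + 0.00027542) = 1/1.4789 = 0.6762; α₂ = α₁·K2/[H⁺] = 0.0001862
α₁ + 2α₂ = 0.6765
CA = 0.6765 × 0.779 = 0.527 mmol/L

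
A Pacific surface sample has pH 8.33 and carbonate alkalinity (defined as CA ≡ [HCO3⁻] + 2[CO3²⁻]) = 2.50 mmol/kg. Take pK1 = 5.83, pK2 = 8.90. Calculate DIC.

CA = [HCO3⁻] + 2[CO3²⁻] = (α₁ + 2α₂)·DIC
At pH 8.33: [H⁺]/K1 = 10^-2.50 = 0.0031623, K2/[H⁺] = 10^-0.57 = 0.26915
α₁ = 1/(1 + 0.0031623 + 0.26915) = 1/1.2723 = 0.7860; α₂ = α₁·K2/[H⁺] = 0.2115
α₁ + 2α₂ = 1.2091
DIC = CA / (α₁ + 2α₂) = 2.50 / 1.2091 = 2.07 mmol/kg

DIC = 2.07 mmol/kg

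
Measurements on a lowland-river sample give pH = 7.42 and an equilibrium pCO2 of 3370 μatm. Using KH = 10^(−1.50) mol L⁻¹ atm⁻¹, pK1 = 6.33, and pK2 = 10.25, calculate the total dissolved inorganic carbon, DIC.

[CO2*] = KH · pCO2 = 10^(−1.50) × 3370×10^-6 = 1.066×10^-4 mol/L
α₀ = 1/(1 + K1/[H⁺] + K1K2/[H⁺]²) = 1/(1 + 10^+1.09 + 10^-1.74) = 0.07507
DIC = [CO2*]/α₀ = 1.066×10^-4 / 0.07507 = 1.42 mmol/L

DIC = 1.42 mmol/L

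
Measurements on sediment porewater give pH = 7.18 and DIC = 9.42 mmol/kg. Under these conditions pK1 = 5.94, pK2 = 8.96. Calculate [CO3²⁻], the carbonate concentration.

[CO3²⁻] = 0.146 mmol/kg

α₂ = 1 / (1 + [H⁺]/K2 + [H⁺]²/(K1K2)) = 1 / (1 + 10^+1.78 + 10^+0.54)
   = 1 / (1 + 60.256 + 3.4674) = 1/64.723 = 0.01545
[CO3²⁻] = α₂ × DIC = 0.01545 × 9.42 = 0.146 mmol/kg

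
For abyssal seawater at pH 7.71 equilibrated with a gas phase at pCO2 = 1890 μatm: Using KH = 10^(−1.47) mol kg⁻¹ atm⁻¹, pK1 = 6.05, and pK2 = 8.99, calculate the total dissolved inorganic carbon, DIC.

DIC = 3.14 mmol/kg

[CO2*] = KH · pCO2 = 10^(−1.47) × 1890×10^-6 = 6.404×10^-5 mol/kg
α₀ = 1/(1 + K1/[H⁺] + K1K2/[H⁺]²) = 1/(1 + 10^+1.66 + 10^+0.38) = 0.02036
DIC = [CO2*]/α₀ = 6.404×10^-5 / 0.02036 = 3.14 mmol/kg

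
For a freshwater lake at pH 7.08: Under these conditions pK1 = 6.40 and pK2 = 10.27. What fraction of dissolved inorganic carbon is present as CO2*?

α₀ = 1 / (1 + K1/[H⁺] + K1K2/[H⁺]²) = 1 / (1 + 10^+0.68 + 10^-2.51)
   = 1 / (1 + 4.7863 + 0.0030903) = 1/5.7894 = 0.1727

α₀ = 0.173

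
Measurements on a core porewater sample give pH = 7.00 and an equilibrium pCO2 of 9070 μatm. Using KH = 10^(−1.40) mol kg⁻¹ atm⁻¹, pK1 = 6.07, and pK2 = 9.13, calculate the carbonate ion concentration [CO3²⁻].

[CO3²⁻] = 0.0228 mmol/kg

[CO2*] = KH · pCO2 = 10^(−1.40) × 9070×10^-6 = 3.611×10^-4 mol/kg
α₀ = 1/(1 + K1/[H⁺] + K1K2/[H⁺]²) = 1/(1 + 10^+0.93 + 10^-1.20) = 0.1044
DIC = [CO2*]/α₀ = 3.611×10^-4 / 0.1044 = 3.457 mmol/kg
[CO3²⁻] = α₂·DIC; α₂ = 0.006590, so [CO3²⁻] = 0.006590 × 3.457 = 0.0228 mmol/kg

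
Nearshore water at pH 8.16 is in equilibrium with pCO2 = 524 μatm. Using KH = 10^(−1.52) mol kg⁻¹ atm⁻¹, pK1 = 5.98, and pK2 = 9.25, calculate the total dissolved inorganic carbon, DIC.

DIC = 2.61 mmol/kg

[CO2*] = KH · pCO2 = 10^(−1.52) × 524×10^-6 = 1.582×10^-5 mol/kg
α₀ = 1/(1 + K1/[H⁺] + K1K2/[H⁺]²) = 1/(1 + 10^+2.18 + 10^+1.09) = 0.006073
DIC = [CO2*]/α₀ = 1.582×10^-5 / 0.006073 = 2.61 mmol/kg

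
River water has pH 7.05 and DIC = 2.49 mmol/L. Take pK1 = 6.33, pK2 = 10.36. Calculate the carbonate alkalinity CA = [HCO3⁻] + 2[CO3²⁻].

CA = 2.09 mmol/L

CA = [HCO3⁻] + 2[CO3²⁻] = (α₁ + 2α₂)·DIC
At pH 7.05: [H⁺]/K1 = 10^-0.72 = 0.19055, K2/[H⁺] = 10^-3.31 = 0.00048978
α₁ = 1/(1 + 0.19055 + 0.00048978) = 1/1.1910 = 0.8396; α₂ = α₁·K2/[H⁺] = 0.0004112
α₁ + 2α₂ = 0.8404
CA = 0.8404 × 2.49 = 2.09 mmol/L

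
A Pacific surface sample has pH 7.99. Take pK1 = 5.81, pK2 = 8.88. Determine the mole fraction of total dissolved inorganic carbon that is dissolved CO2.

α₀ = 0.00582

α₀ = 1 / (1 + K1/[H⁺] + K1K2/[H⁺]²) = 1 / (1 + 10^+2.18 + 10^+1.29)
   = 1 / (1 + 151.36 + 19.498) = 1/171.85 = 0.005819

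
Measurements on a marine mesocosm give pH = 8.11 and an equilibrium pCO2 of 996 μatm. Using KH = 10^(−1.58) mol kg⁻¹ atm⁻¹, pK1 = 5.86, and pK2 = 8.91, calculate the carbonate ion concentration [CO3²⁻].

[CO2*] = KH · pCO2 = 10^(−1.58) × 996×10^-6 = 2.620×10^-5 mol/kg
α₀ = 1/(1 + K1/[H⁺] + K1K2/[H⁺]²) = 1/(1 + 10^+2.25 + 10^+1.45) = 0.004831
DIC = [CO2*]/α₀ = 2.620×10^-5 / 0.004831 = 5.423 mmol/kg
[CO3²⁻] = α₂·DIC; α₂ = 0.1361, so [CO3²⁻] = 0.1361 × 5.423 = 0.738 mmol/kg

[CO3²⁻] = 0.738 mmol/kg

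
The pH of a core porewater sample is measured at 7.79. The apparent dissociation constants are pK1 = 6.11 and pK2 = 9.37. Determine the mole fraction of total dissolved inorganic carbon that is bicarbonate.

α₁ = 1 / (1 + [H⁺]/K1 + K2/[H⁺]) = 1 / (1 + 10^-1.68 + 10^-1.58)
   = 1 / (1 + 0.020893 + 0.026303) = 1/1.0472 = 0.9549

α₁ = 0.955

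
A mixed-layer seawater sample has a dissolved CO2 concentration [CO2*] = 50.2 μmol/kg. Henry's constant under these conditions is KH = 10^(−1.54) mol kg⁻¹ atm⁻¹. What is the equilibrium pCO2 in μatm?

pCO2 = 1740 μatm

KH = 10^(−1.54) = 2.884×10^-2 mol kg⁻¹ atm⁻¹
pCO2 = [CO2*]/KH = 50.2×10^-6 / 2.884×10^-2 = 1.74×10^-3 atm = 1740 μatm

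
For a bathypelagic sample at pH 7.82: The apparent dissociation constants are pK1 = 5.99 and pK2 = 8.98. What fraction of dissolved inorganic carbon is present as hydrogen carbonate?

α₁ = 0.923

α₁ = 1 / (1 + [H⁺]/K1 + K2/[H⁺]) = 1 / (1 + 10^-1.83 + 10^-1.16)
   = 1 / (1 + 0.014791 + 0.069183) = 1/1.0840 = 0.9225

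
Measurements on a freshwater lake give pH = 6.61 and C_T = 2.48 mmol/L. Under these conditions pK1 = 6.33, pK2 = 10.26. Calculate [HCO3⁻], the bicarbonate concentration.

α₁ = 1 / (1 + [H⁺]/K1 + K2/[H⁺]) = 1 / (1 + 10^-0.28 + 10^-3.65)
   = 1 / (1 + 0.52481 + 0.00022387) = 1/1.5250 = 0.6557
[HCO3⁻] = α₁ × DIC = 0.6557 × 2.48 = 1.63 mmol/L

[HCO3⁻] = 1.63 mmol/L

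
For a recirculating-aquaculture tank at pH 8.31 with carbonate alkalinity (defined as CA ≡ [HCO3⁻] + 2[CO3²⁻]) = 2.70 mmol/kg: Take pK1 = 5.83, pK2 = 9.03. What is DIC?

DIC = 2.33 mmol/kg

CA = [HCO3⁻] + 2[CO3²⁻] = (α₁ + 2α₂)·DIC
At pH 8.31: [H⁺]/K1 = 10^-2.48 = 0.0033113, K2/[H⁺] = 10^-0.72 = 0.19055
α₁ = 1/(1 + 0.0033113 + 0.19055) = 1/1.1939 = 0.8376; α₂ = α₁·K2/[H⁺] = 0.1596
α₁ + 2α₂ = 1.1568
DIC = CA / (α₁ + 2α₂) = 2.70 / 1.1568 = 2.33 mmol/kg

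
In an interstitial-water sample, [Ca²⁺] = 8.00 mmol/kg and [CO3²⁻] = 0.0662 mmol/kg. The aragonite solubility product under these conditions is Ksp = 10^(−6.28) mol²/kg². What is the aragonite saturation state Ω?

Ksp = 10^(−6.28) = 5.248×10^-7
Ω = [Ca²⁺][CO3²⁻]/Ksp = (8.00×10^-3)(0.0662×10^-3) / 5.248×10^-7 = 1.01

Ω = 1.01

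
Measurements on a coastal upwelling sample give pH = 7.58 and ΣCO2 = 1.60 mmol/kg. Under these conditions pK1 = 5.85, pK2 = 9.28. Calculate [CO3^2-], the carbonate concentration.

α₂ = 1 / (1 + [H⁺]/K2 + [H⁺]²/(K1K2)) = 1 / (1 + 10^+1.70 + 10^-0.03)
   = 1 / (1 + 50.119 + 0.93325) = 1/52.052 = 0.01921
[CO3²⁻] = α₂ × DIC = 0.01921 × 1.60 = 0.0307 mmol/kg

[CO3²⁻] = 0.0307 mmol/kg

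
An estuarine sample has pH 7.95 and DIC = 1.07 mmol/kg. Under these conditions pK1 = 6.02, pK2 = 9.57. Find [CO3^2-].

α₂ = 1 / (1 + [H⁺]/K2 + [H⁺]²/(K1K2)) = 1 / (1 + 10^+1.62 + 10^-0.31)
   = 1 / (1 + 41.687 + 0.48978) = 1/43.177 = 0.02316
[CO3²⁻] = α₂ × DIC = 0.02316 × 1.07 = 0.0248 mmol/kg

[CO3²⁻] = 0.0248 mmol/kg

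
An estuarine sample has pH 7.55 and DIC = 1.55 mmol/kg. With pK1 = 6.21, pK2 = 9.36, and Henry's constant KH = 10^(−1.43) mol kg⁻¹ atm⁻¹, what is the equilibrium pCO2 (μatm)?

α₀ = 1 / (1 + K1/[H⁺] + K1K2/[H⁺]²) = 1 / (1 + 10^+1.34 + 10^-0.47)
   = 1 / (1 + 21.878 + 0.33884) = 1/23.216 = 0.04307
[CO2*] = α₀ × DIC = 0.04307 × 1.55 = 0.06676 mmol/kg
pCO2 = [CO2*]/KH = 6.676×10^-5 / 3.715×10^-2 = 1800 μatm

pCO2 = 1800 μatm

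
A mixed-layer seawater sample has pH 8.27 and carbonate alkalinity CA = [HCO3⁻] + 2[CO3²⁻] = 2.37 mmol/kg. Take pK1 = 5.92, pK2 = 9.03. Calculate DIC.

CA = [HCO3⁻] + 2[CO3²⁻] = (α₁ + 2α₂)·DIC
At pH 8.27: [H⁺]/K1 = 10^-2.35 = 0.0044668, K2/[H⁺] = 10^-0.76 = 0.17378
α₁ = 1/(1 + 0.0044668 + 0.17378) = 1/1.1782 = 0.8487; α₂ = α₁·K2/[H⁺] = 0.1475
α₁ + 2α₂ = 1.1437
DIC = CA / (α₁ + 2α₂) = 2.37 / 1.1437 = 2.07 mmol/kg

DIC = 2.07 mmol/kg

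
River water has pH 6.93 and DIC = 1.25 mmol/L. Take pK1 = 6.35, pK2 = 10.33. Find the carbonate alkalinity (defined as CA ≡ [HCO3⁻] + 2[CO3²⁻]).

CA = 0.990 mmol/L

CA = [HCO3⁻] + 2[CO3²⁻] = (α₁ + 2α₂)·DIC
At pH 6.93: [H⁺]/K1 = 10^-0.58 = 0.26303, K2/[H⁺] = 10^-3.40 = 0.00039811
α₁ = 1/(1 + 0.26303 + 0.00039811) = 1/1.2634 = 0.7915; α₂ = α₁·K2/[H⁺] = 0.0003151
α₁ + 2α₂ = 0.7921
CA = 0.7921 × 1.25 = 0.990 mmol/L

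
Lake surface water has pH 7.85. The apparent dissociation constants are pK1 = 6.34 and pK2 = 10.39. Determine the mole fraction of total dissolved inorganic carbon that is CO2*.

α₀ = 0.0299

α₀ = 1 / (1 + K1/[H⁺] + K1K2/[H⁺]²) = 1 / (1 + 10^+1.51 + 10^-1.03)
   = 1 / (1 + 32.359 + 0.093325) = 1/33.453 = 0.02989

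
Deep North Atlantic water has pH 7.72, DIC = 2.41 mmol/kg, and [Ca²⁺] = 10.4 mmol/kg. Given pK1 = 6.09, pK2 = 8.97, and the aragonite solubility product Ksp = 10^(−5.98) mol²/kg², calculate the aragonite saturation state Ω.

α₂ = 1 / (1 + [H⁺]/K2 + [H⁺]²/(K1K2)) = 1 / (1 + 10^+1.25 + 10^-0.38)
   = 1 / (1 + 17.783 + 0.41687) = 1/19.200 = 0.05208
[CO3²⁻] = α₂ × DIC = 0.05208 × 2.41 = 0.1255 mmol/kg
Ksp = 10^(−5.98) = 1.047×10^-6
Ω = [Ca²⁺][CO3²⁻]/Ksp = (10.4×10^-3)(1.255×10^-4) / 1.047×10^-6 = 1.25

Ω = 1.25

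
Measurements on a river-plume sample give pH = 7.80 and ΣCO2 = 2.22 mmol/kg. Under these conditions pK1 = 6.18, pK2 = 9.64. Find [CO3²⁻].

[CO3²⁻] = 0.0309 mmol/kg

α₂ = 1 / (1 + [H⁺]/K2 + [H⁺]²/(K1K2)) = 1 / (1 + 10^+1.84 + 10^+0.22)
   = 1 / (1 + 69.183 + 1.6596) = 1/71.843 = 0.01392
[CO3²⁻] = α₂ × DIC = 0.01392 × 2.22 = 0.0309 mmol/kg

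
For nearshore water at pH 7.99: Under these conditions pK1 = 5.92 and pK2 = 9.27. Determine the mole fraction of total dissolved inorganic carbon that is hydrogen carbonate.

α₁ = 1 / (1 + [H⁺]/K1 + K2/[H⁺]) = 1 / (1 + 10^-2.07 + 10^-1.28)
   = 1 / (1 + 0.0085114 + 0.052481) = 1/1.0610 = 0.9425

α₁ = 0.943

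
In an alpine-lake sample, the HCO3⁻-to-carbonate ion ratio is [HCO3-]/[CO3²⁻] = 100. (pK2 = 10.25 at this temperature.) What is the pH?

From K2 = [H⁺][CO3²⁻]/[HCO3-]:  pH = pK2 − log₁₀([HCO3-]/[CO3²⁻])
log₁₀(100) = +2.000
pH = 10.25 − (+2.000) = 8.25

pH = 8.25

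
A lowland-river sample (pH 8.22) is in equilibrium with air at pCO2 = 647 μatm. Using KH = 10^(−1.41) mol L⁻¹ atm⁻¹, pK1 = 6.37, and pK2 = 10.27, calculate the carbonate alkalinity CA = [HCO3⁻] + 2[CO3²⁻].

CA = 1.81 mmol/L

[CO2*] = KH · pCO2 = 10^(−1.41) × 647×10^-6 = 2.517×10^-5 mol/L
α₀ = 1/(1 + K1/[H⁺] + K1K2/[H⁺]²) = 1/(1 + 10^+1.85 + 10^-0.20) = 0.01381
DIC = [CO2*]/α₀ = 2.517×10^-5 / 0.01381 = 1.823 mmol/L
CA = (α₁ + 2α₂)·DIC = (0.9775 + 2×0.008712) × 1.823 = 1.81 mmol/L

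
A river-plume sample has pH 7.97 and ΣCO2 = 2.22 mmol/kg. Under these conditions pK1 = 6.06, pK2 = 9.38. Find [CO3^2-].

[CO3²⁻] = 0.0822 mmol/kg

α₂ = 1 / (1 + [H⁺]/K2 + [H⁺]²/(K1K2)) = 1 / (1 + 10^+1.41 + 10^-0.50)
   = 1 / (1 + 25.704 + 0.31623) = 1/27.020 = 0.03701
[CO3²⁻] = α₂ × DIC = 0.03701 × 2.22 = 0.0822 mmol/kg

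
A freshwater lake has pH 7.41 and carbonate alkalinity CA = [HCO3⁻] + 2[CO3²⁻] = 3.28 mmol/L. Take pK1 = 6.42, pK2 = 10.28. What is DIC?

DIC = 3.61 mmol/L

CA = [HCO3⁻] + 2[CO3²⁻] = (α₁ + 2α₂)·DIC
At pH 7.41: [H⁺]/K1 = 10^-0.99 = 0.10233, K2/[H⁺] = 10^-2.87 = 0.0013490
α₁ = 1/(1 + 0.10233 + 0.0013490) = 1/1.1037 = 0.9061; α₂ = α₁·K2/[H⁺] = 0.001222
α₁ + 2α₂ = 0.9085
DIC = CA / (α₁ + 2α₂) = 3.28 / 0.9085 = 3.61 mmol/L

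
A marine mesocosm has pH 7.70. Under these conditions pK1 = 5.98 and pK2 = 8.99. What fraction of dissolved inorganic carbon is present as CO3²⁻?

α₂ = 0.0479

α₂ = 1 / (1 + [H⁺]/K2 + [H⁺]²/(K1K2)) = 1 / (1 + 10^+1.29 + 10^-0.43)
   = 1 / (1 + 19.498 + 0.37154) = 1/20.870 = 0.04792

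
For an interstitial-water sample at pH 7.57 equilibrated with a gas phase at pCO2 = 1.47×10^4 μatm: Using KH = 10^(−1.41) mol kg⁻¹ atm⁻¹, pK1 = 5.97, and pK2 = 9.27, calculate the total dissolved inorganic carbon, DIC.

DIC = 23.8 mmol/kg

[CO2*] = KH · pCO2 = 10^(−1.41) × 1.47×10^4×10^-6 = 5.719×10^-4 mol/kg
α₀ = 1/(1 + K1/[H⁺] + K1K2/[H⁺]²) = 1/(1 + 10^+1.60 + 10^-0.10) = 0.02404
DIC = [CO2*]/α₀ = 5.719×10^-4 / 0.02404 = 23.8 mmol/kg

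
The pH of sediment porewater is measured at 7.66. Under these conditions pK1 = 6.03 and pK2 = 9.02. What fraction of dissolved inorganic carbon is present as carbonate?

α₂ = 1 / (1 + [H⁺]/K2 + [H⁺]²/(K1K2)) = 1 / (1 + 10^+1.36 + 10^-0.27)
   = 1 / (1 + 22.909 + 0.53703) = 1/24.446 = 0.04091

α₂ = 0.0409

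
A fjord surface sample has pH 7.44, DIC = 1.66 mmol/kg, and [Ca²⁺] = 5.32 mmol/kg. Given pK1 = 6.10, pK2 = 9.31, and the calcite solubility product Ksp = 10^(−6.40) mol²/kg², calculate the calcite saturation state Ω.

α₂ = 1 / (1 + [H⁺]/K2 + [H⁺]²/(K1K2)) = 1 / (1 + 10^+1.87 + 10^+0.53)
   = 1 / (1 + 74.131 + 3.3884) = 1/78.519 = 0.01274
[CO3²⁻] = α₂ × DIC = 0.01274 × 1.66 = 0.02114 mmol/kg
Ksp = 10^(−6.40) = 3.981×10^-7
Ω = [Ca²⁺][CO3²⁻]/Ksp = (5.32×10^-3)(2.114×10^-5) / 3.981×10^-7 = 0.283

Ω = 0.283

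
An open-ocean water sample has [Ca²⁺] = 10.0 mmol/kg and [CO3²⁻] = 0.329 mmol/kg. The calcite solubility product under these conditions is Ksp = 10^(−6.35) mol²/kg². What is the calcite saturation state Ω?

Ω = 7.37

Ksp = 10^(−6.35) = 4.467×10^-7
Ω = [Ca²⁺][CO3²⁻]/Ksp = (10.0×10^-3)(0.329×10^-3) / 4.467×10^-7 = 7.37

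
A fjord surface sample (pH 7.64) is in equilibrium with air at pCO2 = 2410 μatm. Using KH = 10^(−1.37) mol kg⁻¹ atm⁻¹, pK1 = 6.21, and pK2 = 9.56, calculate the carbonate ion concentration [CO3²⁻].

[CO2*] = KH · pCO2 = 10^(−1.37) × 2410×10^-6 = 1.028×10^-4 mol/kg
α₀ = 1/(1 + K1/[H⁺] + K1K2/[H⁺]²) = 1/(1 + 10^+1.43 + 10^-0.49) = 0.03541
DIC = [CO2*]/α₀ = 1.028×10^-4 / 0.03541 = 2.903 mmol/kg
[CO3²⁻] = α₂·DIC; α₂ = 0.01146, so [CO3²⁻] = 0.01146 × 2.903 = 0.0333 mmol/kg

[CO3²⁻] = 0.0333 mmol/kg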